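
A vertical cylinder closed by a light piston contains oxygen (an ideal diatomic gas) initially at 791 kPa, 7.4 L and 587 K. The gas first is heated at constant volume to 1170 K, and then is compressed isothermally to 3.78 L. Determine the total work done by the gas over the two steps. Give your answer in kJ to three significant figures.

W_total ≈ -7.84 kJ

Step 1 (isochoric): W = 0 (constant volume).
After step 1: P = 1577 kPa (V unchanged).
Step 2 (isothermal): W = P₁V₁ ln(V₂/V₁) = (11667) ln(3.78/7.4) = -7837 J.
W_total = 0 − 7837 = -7837 J.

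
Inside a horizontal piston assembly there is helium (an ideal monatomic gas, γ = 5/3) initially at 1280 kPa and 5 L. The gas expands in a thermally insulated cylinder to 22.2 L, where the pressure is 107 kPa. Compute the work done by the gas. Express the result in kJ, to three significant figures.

Adiabatic: W = (P₁V₁ − P₂V₂)/(γ − 1) with γ = 5/3.
P₁V₁ = 6400 J, P₂V₂ = 2375 J.
W = (6400 − 2375) / 0.6667 = 6037 J.

W ≈ 6.04 kJ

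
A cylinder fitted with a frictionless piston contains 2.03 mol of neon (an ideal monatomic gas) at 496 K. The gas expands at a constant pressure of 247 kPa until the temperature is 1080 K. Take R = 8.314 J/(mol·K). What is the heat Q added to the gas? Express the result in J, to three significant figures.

Q ≈ 24600 J

Isobaric: W = nRΔT = (2.03)(8.314)(584) = 9856 J.
ΔU = nCᵥΔT with Cᵥ = 3R/2: ΔU = (2.03)(12.47)(584) = 14785 J.
Q = ΔU + W = 14785 + 9856 = 24641 J.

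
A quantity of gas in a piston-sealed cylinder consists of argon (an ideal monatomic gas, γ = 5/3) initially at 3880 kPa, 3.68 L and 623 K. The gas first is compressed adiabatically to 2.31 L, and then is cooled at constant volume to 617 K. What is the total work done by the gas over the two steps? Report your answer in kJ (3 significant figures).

Step 1 (adiabatic): W = (P₁V₁ − P₂V₂)/(γ−1) = (14278 − 19476)/0.667 = -7797 J.
Step 2 (isochoric): W = 0 (constant volume).
W_total = -7797 + 0 = -7797 J.

W_total ≈ -7.80 kJ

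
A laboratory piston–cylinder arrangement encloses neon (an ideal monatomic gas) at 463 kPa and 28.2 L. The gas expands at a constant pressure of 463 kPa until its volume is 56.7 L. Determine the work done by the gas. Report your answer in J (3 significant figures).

Isobaric: W = P ΔV.
W = (463 kPa)(56.7 − 28.2 L) = (463)(28.5) = 13196 J.

W ≈ 13200 J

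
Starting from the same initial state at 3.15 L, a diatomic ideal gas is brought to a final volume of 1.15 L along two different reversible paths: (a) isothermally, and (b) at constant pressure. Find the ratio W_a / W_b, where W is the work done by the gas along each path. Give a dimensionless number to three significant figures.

W_a / W_b ≈ 1.59

Path (a) isothermal: W = P₁V₁ ln(V₂/V₁) → W_a/(P₁V₁) = -1.008.
Path (b) isobaric: W = P₁(V₂ − V₁) → W_b/(P₁V₁) = -0.6349.
W_a / W_b = -1.008 / -0.6349 = 1.587.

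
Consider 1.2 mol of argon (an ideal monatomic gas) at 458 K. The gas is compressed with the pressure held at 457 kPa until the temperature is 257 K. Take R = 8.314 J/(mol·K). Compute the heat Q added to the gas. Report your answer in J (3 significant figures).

Isobaric: W = nRΔT = (1.2)(8.314)(-201) = -2005 J.
ΔU = nCᵥΔT with Cᵥ = 3R/2: ΔU = (1.2)(12.47)(-201) = -3008 J.
Q = ΔU + W = -3008 − 2005 = -5013 J.

Q ≈ -5010 J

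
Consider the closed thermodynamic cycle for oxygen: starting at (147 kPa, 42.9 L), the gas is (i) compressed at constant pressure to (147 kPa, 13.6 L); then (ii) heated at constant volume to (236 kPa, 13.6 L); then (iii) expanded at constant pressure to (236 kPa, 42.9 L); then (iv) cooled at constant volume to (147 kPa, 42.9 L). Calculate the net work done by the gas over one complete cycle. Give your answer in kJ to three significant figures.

Constant-volume legs do no work.
W(i) = (147)(13.6 − 42.9) = -4307 J; W(iii) = (236)(42.9 − 13.6) = 6915 J.
W_net = -4307 + 6915 = 2608 J (the clockwise enclosed area).

W_net ≈ 2.61 kJ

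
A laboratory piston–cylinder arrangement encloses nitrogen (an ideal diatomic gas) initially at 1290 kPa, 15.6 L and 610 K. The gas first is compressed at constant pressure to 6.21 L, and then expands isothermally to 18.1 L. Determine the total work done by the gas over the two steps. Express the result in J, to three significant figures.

Step 1 (isobaric): W = PΔV = (1290 kPa)(6.21 − 15.6 L) = -12113 J.
After step 1: P = 1290 kPa, V = 6.21 L, T = 242.8 K.
Step 2 (isothermal): W = P₁V₁ ln(V₂/V₁) = (8011) ln(18.1/6.21) = 8570 J.
W_total = -12113 + 8570 = -3543 J.

W_total ≈ -3540 J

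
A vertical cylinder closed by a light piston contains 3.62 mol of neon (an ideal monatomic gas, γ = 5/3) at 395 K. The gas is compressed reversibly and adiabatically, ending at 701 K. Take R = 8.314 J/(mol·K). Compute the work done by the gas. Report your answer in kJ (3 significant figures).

Adiabatic ⇒ Q = 0, so W_by = −ΔU = nCᵥ(T₁ − T₂).
Cᵥ = 3R/2 = 12.47 J/(mol·K).
W = (3.62)(12.47)(395 − 701) = -13814 J.

W ≈ -13.8 kJ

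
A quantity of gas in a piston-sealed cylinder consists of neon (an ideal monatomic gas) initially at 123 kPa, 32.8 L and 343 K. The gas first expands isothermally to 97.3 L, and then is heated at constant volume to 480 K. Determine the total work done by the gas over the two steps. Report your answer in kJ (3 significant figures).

W_total ≈ 4.39 kJ

Step 1 (isothermal): W = P₁V₁ ln(V₂/V₁) = (4034) ln(97.3/32.8) = 4387 J.
Step 2 (isochoric): W = 0 (constant volume).
W_total = 4387 + 0 = 4387 J.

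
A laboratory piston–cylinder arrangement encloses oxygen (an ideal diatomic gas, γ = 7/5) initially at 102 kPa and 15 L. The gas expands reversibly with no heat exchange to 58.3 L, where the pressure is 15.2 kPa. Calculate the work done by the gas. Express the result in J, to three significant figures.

Adiabatic: W = (P₁V₁ − P₂V₂)/(γ − 1) with γ = 7/5.
P₁V₁ = 1530 J, P₂V₂ = 886.2 J.
W = (1530 − 886.2) / 0.4 = 1610 J.

W ≈ 1610 J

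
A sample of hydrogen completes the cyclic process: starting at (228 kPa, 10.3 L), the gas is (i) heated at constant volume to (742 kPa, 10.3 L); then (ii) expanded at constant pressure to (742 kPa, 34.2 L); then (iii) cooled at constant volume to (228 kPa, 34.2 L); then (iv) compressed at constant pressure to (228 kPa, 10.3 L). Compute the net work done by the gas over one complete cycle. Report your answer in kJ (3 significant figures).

Constant-volume legs do no work.
W(ii) = (742)(34.2 − 10.3) = 17734 J; W(iv) = (228)(10.3 − 34.2) = -5449 J.
W_net = 17734 − 5449 = 12285 J (the clockwise enclosed area).

W_net ≈ 12.3 kJ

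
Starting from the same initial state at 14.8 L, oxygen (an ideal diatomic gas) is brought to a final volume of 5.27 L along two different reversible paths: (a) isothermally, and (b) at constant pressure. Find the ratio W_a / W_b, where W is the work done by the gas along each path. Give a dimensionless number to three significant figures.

W_a / W_b ≈ 1.60

Path (a) isothermal: W = P₁V₁ ln(V₂/V₁) → W_a/(P₁V₁) = -1.033.
Path (b) isobaric: W = P₁(V₂ − V₁) → W_b/(P₁V₁) = -0.6439.
W_a / W_b = -1.033 / -0.6439 = 1.604.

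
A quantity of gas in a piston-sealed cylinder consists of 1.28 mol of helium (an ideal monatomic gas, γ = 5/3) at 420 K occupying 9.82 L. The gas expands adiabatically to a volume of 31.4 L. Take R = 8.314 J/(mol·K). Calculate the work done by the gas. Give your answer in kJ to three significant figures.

W ≈ 3.62 kJ

Adiabatic: TV^(γ−1) = const with γ = 5/3.
T₂ = T₁ (V₁/V₂)^(γ−1) = 420 × (9.82/31.4)^0.667 = 420 × 0.4607 = 193.5 K.
W_by = nCᵥ(T₁ − T₂) = (1.28)(12.47)(420 − 193.5) = 3615 J.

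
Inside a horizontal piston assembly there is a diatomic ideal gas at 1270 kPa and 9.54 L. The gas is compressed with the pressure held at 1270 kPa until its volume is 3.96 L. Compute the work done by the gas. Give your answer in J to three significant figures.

Isobaric: W = P ΔV.
W = (1270 kPa)(3.96 − 9.54 L) = (1270)(-5.58) = -7087 J.

W ≈ -7090 J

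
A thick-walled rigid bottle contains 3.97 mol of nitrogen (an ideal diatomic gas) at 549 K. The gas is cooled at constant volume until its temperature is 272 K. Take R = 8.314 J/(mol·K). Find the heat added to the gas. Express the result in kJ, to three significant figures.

Constant volume ⇒ W = 0, so Q = ΔU = nCᵥΔT with Cᵥ = 5R/2 = 20.79 J/(mol·K).
ΔU = (3.97)(20.79)(272 − 549) = -22857 J.

Q ≈ -22.9 kJ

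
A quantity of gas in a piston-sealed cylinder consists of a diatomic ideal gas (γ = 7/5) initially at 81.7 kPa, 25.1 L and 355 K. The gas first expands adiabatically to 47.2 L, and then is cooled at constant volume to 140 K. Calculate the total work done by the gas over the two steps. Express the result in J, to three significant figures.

Step 1 (adiabatic): W = (P₁V₁ − P₂V₂)/(γ−1) = (2051 − 1593)/0.4 = 1144 J.
Step 2 (isochoric): W = 0 (constant volume).
W_total = 1144 + 0 = 1144 J.

W_total ≈ 1140 J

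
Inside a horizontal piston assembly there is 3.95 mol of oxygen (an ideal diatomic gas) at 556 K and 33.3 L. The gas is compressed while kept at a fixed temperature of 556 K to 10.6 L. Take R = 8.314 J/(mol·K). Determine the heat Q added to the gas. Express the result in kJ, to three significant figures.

Q ≈ -20.9 kJ

Isothermal ⇒ ΔU = 0, so Q = W = nRT ln(V₂/V₁).
Q = (3.95)(8.314)(556) ln(10.6/33.3) = 18259 × -1.145 = -20901 J.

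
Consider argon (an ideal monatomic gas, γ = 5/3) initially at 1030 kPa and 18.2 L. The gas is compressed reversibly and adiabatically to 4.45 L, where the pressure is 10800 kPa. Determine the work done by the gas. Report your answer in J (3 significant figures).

Adiabatic: W = (P₁V₁ − P₂V₂)/(γ − 1) with γ = 5/3.
P₁V₁ = 18746 J, P₂V₂ = 48060 J.
W = (18746 − 48060) / 0.6667 = -43971 J.

W ≈ -44000 J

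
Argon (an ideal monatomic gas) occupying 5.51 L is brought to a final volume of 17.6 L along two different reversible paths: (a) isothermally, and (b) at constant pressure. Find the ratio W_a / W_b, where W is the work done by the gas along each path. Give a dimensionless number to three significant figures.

W_a / W_b ≈ 0.529

Path (a) isothermal: W = P₁V₁ ln(V₂/V₁) → W_a/(P₁V₁) = 1.161.
Path (b) isobaric: W = P₁(V₂ − V₁) → W_b/(P₁V₁) = 2.194.
W_a / W_b = 1.161 / 2.194 = 0.5293.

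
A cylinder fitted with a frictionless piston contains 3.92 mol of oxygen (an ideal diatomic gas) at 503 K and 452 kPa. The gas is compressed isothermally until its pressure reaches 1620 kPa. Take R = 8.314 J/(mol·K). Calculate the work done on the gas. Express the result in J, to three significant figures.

W ≈ 20900 J

Isothermal process: W = nRT ln(V₂/V₁) = nRT ln(P₁/P₂).
W = (3.92)(8.314)(503) × ln(452/1620)
  = 16393 × ln(0.279) = 16393 × -1.276
W_by_gas = -20926 J; work on gas = −W_by = 20926 J.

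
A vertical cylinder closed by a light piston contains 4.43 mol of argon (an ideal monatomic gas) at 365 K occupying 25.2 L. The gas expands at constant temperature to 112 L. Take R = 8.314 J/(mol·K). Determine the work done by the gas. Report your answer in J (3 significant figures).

Isothermal: W = nRT ln(V₂/V₁).
W = (4.43)(8.314)(365) × ln(112/25.2)
  = 13443 × 1.492
W_by_gas = 20053 J.

W ≈ 20100 J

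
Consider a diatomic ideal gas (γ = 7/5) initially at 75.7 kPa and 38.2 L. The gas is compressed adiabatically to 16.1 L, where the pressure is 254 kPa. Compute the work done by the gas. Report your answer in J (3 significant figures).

W ≈ -2990 J

Adiabatic: W = (P₁V₁ − P₂V₂)/(γ − 1) with γ = 7/5.
P₁V₁ = 2892 J, P₂V₂ = 4089 J.
W = (2892 − 4089) / 0.4 = -2994 J.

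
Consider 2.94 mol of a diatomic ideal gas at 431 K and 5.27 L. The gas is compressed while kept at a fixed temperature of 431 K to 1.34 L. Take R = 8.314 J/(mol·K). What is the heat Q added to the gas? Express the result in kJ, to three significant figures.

Isothermal ⇒ ΔU = 0, so Q = W = nRT ln(V₂/V₁).
Q = (2.94)(8.314)(431) ln(1.34/5.27) = 10535 × -1.369 = -14426 J.

Q ≈ -14.4 kJ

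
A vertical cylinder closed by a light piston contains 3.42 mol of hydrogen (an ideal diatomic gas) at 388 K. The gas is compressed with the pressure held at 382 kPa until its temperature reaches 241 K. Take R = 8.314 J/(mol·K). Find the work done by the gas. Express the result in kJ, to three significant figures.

Isobaric: W = P ΔV = nR ΔT.
W = (3.42)(8.314)(241 − 388) = -4180 J.

W ≈ -4.18 kJ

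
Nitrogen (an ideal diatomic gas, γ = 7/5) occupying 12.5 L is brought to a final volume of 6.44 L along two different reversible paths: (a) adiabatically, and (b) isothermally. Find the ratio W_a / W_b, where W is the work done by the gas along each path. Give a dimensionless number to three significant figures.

W_a / W_b ≈ 1.15

Path (a) adiabatic: W = P₁V₁(1 − (V₁/V₂)^(γ−1))/(γ−1) → W_a/(P₁V₁) = -0.7595.
Path (b) isothermal: W = P₁V₁ ln(V₂/V₁) → W_b/(P₁V₁) = -0.6632.
W_a / W_b = -0.7595 / -0.6632 = 1.145.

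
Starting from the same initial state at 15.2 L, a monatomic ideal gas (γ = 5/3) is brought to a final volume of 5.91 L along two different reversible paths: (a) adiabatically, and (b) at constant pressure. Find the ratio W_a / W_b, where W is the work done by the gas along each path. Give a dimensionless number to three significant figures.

W_a / W_b ≈ 2.15

Path (a) adiabatic: W = P₁V₁(1 − (V₁/V₂)^(γ−1))/(γ−1) → W_a/(P₁V₁) = -1.316.
Path (b) isobaric: W = P₁(V₂ − V₁) → W_b/(P₁V₁) = -0.6112.
W_a / W_b = -1.316 / -0.6112 = 2.153.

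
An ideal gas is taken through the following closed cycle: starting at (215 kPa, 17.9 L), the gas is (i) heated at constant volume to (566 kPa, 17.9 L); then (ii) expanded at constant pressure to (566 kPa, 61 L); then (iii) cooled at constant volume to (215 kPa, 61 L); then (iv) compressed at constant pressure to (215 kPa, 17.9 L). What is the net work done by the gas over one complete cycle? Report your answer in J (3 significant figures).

W_net ≈ 15100 J

Constant-volume legs do no work.
W(ii) = (566)(61 − 17.9) = 24395 J; W(iv) = (215)(17.9 − 61) = -9266 J.
W_net = 24395 − 9266 = 15128 J (the clockwise enclosed area).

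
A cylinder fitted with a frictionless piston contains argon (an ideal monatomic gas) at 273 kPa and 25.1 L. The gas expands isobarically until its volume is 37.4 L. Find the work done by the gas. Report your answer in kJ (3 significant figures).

W ≈ 3.36 kJ

Isobaric: W = P ΔV.
W = (273 kPa)(37.4 − 25.1 L) = (273)(12.3) = 3358 J.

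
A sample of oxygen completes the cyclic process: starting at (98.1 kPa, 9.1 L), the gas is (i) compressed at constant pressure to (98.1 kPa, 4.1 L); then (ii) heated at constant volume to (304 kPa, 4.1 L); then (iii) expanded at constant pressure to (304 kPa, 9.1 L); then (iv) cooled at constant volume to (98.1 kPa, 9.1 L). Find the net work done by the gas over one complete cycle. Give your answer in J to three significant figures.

Constant-volume legs do no work.
W(i) = (98.1)(4.1 − 9.1) = -490.5 J; W(iii) = (304)(9.1 − 4.1) = 1520 J.
W_net = -490.5 + 1520 = 1030 J (the clockwise enclosed area).

W_net ≈ 1030 J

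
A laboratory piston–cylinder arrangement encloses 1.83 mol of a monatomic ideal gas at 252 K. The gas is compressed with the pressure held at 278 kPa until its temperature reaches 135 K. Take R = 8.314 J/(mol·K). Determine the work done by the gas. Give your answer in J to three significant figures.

Isobaric: W = P ΔV = nR ΔT.
W = (1.83)(8.314)(135 − 252) = -1780 J.

W ≈ -1780 J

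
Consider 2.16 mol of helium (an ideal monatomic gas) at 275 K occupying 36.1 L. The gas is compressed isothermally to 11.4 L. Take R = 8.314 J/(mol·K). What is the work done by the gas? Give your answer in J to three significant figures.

W ≈ -5690 J

Isothermal: W = nRT ln(V₂/V₁).
W = (2.16)(8.314)(275) × ln(11.4/36.1)
  = 4939 × -1.153
W_by_gas = -5693 J.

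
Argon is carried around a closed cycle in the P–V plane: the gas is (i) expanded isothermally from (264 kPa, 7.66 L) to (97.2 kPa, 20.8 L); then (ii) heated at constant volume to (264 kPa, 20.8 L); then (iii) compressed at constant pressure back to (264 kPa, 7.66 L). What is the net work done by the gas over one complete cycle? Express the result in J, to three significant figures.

Leg (i): W = PᵢVᵢ ln(V_f/Vᵢ) = (2022) ln(20.8/7.66) = 2020 J.
Leg (ii): W = 0.
Leg (iii): W = PΔV = (264)(7.66 − 20.8) = -3469 J.
W_net = 2020 − 3469 = -1449 J.

W_net ≈ -1450 J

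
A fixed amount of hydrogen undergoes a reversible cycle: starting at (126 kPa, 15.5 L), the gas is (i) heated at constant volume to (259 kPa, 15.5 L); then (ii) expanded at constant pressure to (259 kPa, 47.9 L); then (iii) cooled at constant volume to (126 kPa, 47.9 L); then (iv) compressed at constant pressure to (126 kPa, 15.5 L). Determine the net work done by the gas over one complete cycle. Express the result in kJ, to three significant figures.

Constant-volume legs do no work.
W(ii) = (259)(47.9 − 15.5) = 8392 J; W(iv) = (126)(15.5 − 47.9) = -4082 J.
W_net = 8392 − 4082 = 4309 J (the clockwise enclosed area).

W_net ≈ 4.31 kJ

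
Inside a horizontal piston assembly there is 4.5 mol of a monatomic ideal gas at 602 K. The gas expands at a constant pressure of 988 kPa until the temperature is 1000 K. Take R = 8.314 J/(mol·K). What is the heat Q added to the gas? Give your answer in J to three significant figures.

Q ≈ 37200 J

Isobaric: W = nRΔT = (4.5)(8.314)(398) = 14890 J.
ΔU = nCᵥΔT with Cᵥ = 3R/2: ΔU = (4.5)(12.47)(398) = 22336 J.
Q = ΔU + W = 22336 + 14890 = 37226 J.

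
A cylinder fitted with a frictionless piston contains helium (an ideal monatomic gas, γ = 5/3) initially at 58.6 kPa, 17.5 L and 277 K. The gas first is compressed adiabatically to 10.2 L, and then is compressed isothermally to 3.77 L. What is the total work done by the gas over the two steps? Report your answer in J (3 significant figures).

W_total ≈ -2130 J

Step 1 (adiabatic): W = (P₁V₁ − P₂V₂)/(γ−1) = (1026 − 1470)/0.667 = -666.3 J.
After step 1: P = 144.1 kPa, V = 10.2 L, T = 397 K.
Step 2 (isothermal): W = P₁V₁ ln(V₂/V₁) = (1470) ln(3.77/10.2) = -1463 J.
W_total = -666.3 − 1463 = -2129 J.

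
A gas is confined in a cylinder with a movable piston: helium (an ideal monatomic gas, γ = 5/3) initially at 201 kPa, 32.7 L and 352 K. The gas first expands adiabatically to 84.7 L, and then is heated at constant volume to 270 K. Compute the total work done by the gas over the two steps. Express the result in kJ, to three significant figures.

W_total ≈ 4.63 kJ

Step 1 (adiabatic): W = (P₁V₁ − P₂V₂)/(γ−1) = (6573 − 3485)/0.667 = 4632 J.
Step 2 (isochoric): W = 0 (constant volume).
W_total = 4632 + 0 = 4632 J.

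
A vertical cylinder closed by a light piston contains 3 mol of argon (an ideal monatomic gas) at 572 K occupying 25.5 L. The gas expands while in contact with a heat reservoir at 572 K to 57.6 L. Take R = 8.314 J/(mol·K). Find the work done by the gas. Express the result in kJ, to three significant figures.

W ≈ 11.6 kJ

Isothermal: W = nRT ln(V₂/V₁).
W = (3)(8.314)(572) × ln(57.6/25.5)
  = 14267 × 0.8148
W_by_gas = 11625 J.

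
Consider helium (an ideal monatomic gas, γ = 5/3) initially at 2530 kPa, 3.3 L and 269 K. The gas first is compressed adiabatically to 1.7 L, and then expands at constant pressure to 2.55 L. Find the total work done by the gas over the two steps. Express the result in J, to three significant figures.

Step 1 (adiabatic): W = (P₁V₁ − P₂V₂)/(γ−1) = (8349 − 12992)/0.667 = -6965 J.
After step 1: P = 7642 kPa, V = 1.7 L, T = 418.6 K.
Step 2 (isobaric): W = PΔV = (7642 kPa)(2.55 − 1.7 L) = 6496 J.
W_total = -6965 + 6496 = -468.6 J.

W_total ≈ -469 J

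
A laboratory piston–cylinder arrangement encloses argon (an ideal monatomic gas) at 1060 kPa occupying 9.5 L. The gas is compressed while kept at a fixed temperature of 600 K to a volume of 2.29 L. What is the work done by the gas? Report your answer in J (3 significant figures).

W ≈ -14300 J

Isothermal: W = nRT ln(V₂/V₁) = P₁V₁ ln(V₂/V₁).
P₁V₁ = (1060 kPa)(9.5 L) = 10070 J.
W = 10070 × ln(2.29/9.5) = 10070 × -1.423
W_by_gas = -14327 J.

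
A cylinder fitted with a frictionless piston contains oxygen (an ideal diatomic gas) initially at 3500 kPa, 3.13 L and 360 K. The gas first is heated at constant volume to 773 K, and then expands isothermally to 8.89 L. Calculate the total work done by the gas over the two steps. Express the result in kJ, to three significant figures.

W_total ≈ 24.6 kJ

Step 1 (isochoric): W = 0 (constant volume).
After step 1: P = 7515 kPa (V unchanged).
Step 2 (isothermal): W = P₁V₁ ln(V₂/V₁) = (23523) ln(8.89/3.13) = 24555 J.
W_total = 0 + 24555 = 24555 J.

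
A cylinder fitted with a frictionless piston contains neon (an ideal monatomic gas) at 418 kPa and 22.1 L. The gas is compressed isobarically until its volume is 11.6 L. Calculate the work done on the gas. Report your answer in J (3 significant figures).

W ≈ 4390 J

Isobaric: W = P ΔV.
W = (418 kPa)(11.6 − 22.1 L) = (418)(-10.5) = -4389 J.
Work on gas = −W_by = 4389 J.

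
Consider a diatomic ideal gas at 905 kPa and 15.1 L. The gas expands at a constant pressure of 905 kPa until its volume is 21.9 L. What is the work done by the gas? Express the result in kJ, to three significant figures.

W ≈ 6.15 kJ

Isobaric: W = P ΔV.
W = (905 kPa)(21.9 − 15.1 L) = (905)(6.8) = 6154 J.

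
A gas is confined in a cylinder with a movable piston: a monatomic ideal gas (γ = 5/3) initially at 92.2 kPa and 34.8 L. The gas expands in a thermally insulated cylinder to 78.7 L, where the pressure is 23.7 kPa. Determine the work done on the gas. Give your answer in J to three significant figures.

W ≈ -2020 J

Adiabatic: W = (P₁V₁ − P₂V₂)/(γ − 1) with γ = 5/3.
P₁V₁ = 3209 J, P₂V₂ = 1865 J.
W = (3209 − 1865) / 0.6667 = 2015 J.
Work on gas = −W_by = -2015 J.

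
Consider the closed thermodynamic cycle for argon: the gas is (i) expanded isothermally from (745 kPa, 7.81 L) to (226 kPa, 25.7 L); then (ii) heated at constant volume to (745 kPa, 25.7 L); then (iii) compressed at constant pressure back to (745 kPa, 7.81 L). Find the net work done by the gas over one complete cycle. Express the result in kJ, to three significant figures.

Leg (i): W = PᵢVᵢ ln(V_f/Vᵢ) = (5818) ln(25.7/7.81) = 6930 J.
Leg (ii): W = 0.
Leg (iii): W = PΔV = (745)(7.81 − 25.7) = -13328 J.
W_net = 6930 − 13328 = -6398 J.

W_net ≈ -6.40 kJ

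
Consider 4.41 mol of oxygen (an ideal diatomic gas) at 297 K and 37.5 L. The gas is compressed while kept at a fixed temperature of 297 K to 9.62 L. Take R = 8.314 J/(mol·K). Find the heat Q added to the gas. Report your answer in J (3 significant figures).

Isothermal ⇒ ΔU = 0, so Q = W = nRT ln(V₂/V₁).
Q = (4.41)(8.314)(297) ln(9.62/37.5) = 10889 × -1.36 = -14815 J.

Q ≈ -14800 J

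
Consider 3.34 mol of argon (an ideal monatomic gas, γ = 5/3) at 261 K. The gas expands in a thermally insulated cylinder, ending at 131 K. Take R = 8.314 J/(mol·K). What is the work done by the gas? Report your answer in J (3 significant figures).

Adiabatic ⇒ Q = 0, so W_by = −ΔU = nCᵥ(T₁ − T₂).
Cᵥ = 3R/2 = 12.47 J/(mol·K).
W = (3.34)(12.47)(261 − 131) = 5415 J.

W ≈ 5410 J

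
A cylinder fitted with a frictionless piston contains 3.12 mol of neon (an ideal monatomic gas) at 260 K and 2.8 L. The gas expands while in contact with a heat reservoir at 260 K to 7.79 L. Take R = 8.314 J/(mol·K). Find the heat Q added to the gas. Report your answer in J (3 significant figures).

Q ≈ 6900 J

Isothermal ⇒ ΔU = 0, so Q = W = nRT ln(V₂/V₁).
Q = (3.12)(8.314)(260) ln(7.79/2.8) = 6744 × 1.023 = 6901 J.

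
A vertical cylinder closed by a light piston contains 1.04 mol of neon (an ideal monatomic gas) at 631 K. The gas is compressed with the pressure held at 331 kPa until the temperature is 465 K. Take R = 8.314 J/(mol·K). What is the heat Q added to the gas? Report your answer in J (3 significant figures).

Isobaric: W = nRΔT = (1.04)(8.314)(-166) = -1435 J.
ΔU = nCᵥΔT with Cᵥ = 3R/2: ΔU = (1.04)(12.47)(-166) = -2153 J.
Q = ΔU + W = -2153 − 1435 = -3588 J.

Q ≈ -3590 J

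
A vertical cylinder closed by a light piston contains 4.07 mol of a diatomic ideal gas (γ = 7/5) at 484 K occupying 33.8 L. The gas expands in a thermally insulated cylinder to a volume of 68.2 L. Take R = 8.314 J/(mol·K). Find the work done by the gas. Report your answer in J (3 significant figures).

Adiabatic: TV^(γ−1) = const with γ = 7/5.
T₂ = T₁ (V₁/V₂)^(γ−1) = 484 × (33.8/68.2)^0.4 = 484 × 0.7552 = 365.5 K.
W_by = nCᵥ(T₁ − T₂) = (4.07)(20.79)(484 − 365.5) = 10024 J.

W ≈ 10000 J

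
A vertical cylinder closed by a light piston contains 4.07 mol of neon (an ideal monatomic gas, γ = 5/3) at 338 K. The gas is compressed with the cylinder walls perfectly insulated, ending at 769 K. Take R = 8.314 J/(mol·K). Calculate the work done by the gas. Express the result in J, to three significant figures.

Adiabatic ⇒ Q = 0, so W_by = −ΔU = nCᵥ(T₁ − T₂).
Cᵥ = 3R/2 = 12.47 J/(mol·K).
W = (4.07)(12.47)(338 − 769) = -21876 J.

W ≈ -21900 J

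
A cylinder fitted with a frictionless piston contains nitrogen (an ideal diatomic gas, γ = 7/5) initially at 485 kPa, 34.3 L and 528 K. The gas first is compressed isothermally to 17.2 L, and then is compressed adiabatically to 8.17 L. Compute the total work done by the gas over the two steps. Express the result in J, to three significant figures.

W_total ≈ -25900 J

Step 1 (isothermal): W = P₁V₁ ln(V₂/V₁) = (16636) ln(17.2/34.3) = -11482 J.
After step 1: P = 967.2 kPa, V = 17.2 L, T = 528 K.
Step 2 (adiabatic): W = (P₁V₁ − P₂V₂)/(γ−1) = (16636 − 22406)/0.4 = -14425 J.
W_total = -11482 − 14425 = -25908 J.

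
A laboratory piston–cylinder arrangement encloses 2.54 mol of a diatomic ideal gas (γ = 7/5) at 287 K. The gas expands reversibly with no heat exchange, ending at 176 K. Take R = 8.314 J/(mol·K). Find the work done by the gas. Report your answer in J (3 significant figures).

W ≈ 5860 J

Adiabatic ⇒ Q = 0, so W_by = −ΔU = nCᵥ(T₁ − T₂).
Cᵥ = 5R/2 = 20.79 J/(mol·K).
W = (2.54)(20.79)(287 − 176) = 5860 J.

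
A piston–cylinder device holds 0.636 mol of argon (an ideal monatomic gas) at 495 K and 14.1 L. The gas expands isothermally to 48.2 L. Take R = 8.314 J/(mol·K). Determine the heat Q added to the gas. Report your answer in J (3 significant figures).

Isothermal ⇒ ΔU = 0, so Q = W = nRT ln(V₂/V₁).
Q = (0.636)(8.314)(495) ln(48.2/14.1) = 2617 × 1.229 = 3217 J.

Q ≈ 3220 J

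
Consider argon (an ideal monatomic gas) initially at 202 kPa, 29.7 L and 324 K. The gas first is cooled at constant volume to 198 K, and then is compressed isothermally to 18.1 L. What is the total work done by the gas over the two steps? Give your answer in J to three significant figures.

Step 1 (isochoric): W = 0 (constant volume).
After step 1: P = 123.4 kPa (V unchanged).
Step 2 (isothermal): W = P₁V₁ ln(V₂/V₁) = (3666) ln(18.1/29.7) = -1816 J.
W_total = 0 − 1816 = -1816 J.

W_total ≈ -1820 J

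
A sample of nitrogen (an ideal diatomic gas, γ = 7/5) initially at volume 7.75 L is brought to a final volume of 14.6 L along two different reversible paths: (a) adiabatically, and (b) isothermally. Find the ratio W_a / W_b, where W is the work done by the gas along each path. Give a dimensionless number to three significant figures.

Path (a) adiabatic: W = P₁V₁(1 − (V₁/V₂)^(γ−1))/(γ−1) → W_a/(P₁V₁) = 0.5595.
Path (b) isothermal: W = P₁V₁ ln(V₂/V₁) → W_b/(P₁V₁) = 0.6333.
W_a / W_b = 0.5595 / 0.6333 = 0.8834.

W_a / W_b ≈ 0.883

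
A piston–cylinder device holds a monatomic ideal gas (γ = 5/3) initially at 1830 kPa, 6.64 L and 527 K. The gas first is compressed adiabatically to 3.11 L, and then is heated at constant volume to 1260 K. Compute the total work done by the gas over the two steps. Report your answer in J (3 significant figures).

Step 1 (adiabatic): W = (P₁V₁ − P₂V₂)/(γ−1) = (12151 − 20148)/0.667 = -11995 J.
Step 2 (isochoric): W = 0 (constant volume).
W_total = -11995 + 0 = -11995 J.

W_total ≈ -12000 J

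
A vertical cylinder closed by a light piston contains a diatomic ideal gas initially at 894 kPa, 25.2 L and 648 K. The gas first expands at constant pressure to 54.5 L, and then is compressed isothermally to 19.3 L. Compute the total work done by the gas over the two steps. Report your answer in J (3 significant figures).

W_total ≈ -24400 J

Step 1 (isobaric): W = PΔV = (894 kPa)(54.5 − 25.2 L) = 26194 J.
After step 1: P = 894 kPa, V = 54.5 L, T = 1401 K.
Step 2 (isothermal): W = P₁V₁ ln(V₂/V₁) = (48723) ln(19.3/54.5) = -50579 J.
W_total = 26194 − 50579 = -24385 J.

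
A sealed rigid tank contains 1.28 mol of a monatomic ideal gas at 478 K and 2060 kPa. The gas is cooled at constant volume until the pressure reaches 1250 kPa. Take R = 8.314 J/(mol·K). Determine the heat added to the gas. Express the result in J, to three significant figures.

Constant volume ⇒ W = 0, so Q = ΔU = nCᵥΔT with Cᵥ = 3R/2 = 12.47 J/(mol·K).
At constant V, T₂/T₁ = P₂/P₁ ⇒ ΔT = T₁(P₂/P₁ − 1) = 478·(1250/2060 − 1) = -188 K.
ΔU = (1.28)(12.47)(-188) = -3000 J.

Q ≈ -3000 J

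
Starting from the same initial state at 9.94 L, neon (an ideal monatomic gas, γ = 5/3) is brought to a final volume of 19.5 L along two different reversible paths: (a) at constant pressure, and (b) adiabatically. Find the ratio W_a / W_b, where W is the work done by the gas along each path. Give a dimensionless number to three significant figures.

W_a / W_b ≈ 1.77

Path (a) isobaric: W = P₁(V₂ − V₁) → W_a/(P₁V₁) = 0.9618.
Path (b) adiabatic: W = P₁V₁(1 − (V₁/V₂)^(γ−1))/(γ−1) → W_b/(P₁V₁) = 0.5428.
W_a / W_b = 0.9618 / 0.5428 = 1.772.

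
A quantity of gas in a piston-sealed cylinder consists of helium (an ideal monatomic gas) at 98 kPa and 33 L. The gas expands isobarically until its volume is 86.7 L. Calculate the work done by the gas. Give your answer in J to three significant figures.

Isobaric: W = P ΔV.
W = (98 kPa)(86.7 − 33 L) = (98)(53.7) = 5263 J.

W ≈ 5260 J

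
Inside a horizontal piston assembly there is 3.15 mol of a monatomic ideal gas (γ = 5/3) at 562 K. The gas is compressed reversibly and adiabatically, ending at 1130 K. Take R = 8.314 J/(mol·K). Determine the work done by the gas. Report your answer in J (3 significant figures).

Adiabatic ⇒ Q = 0, so W_by = −ΔU = nCᵥ(T₁ − T₂).
Cᵥ = 3R/2 = 12.47 J/(mol·K).
W = (3.15)(12.47)(562 − 1130) = -22313 J.

W ≈ -22300 J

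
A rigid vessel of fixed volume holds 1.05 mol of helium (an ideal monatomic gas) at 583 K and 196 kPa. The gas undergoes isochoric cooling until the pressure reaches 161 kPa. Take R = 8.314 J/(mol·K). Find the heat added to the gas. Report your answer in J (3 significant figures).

Q ≈ -1360 J

Constant volume ⇒ W = 0, so Q = ΔU = nCᵥΔT with Cᵥ = 3R/2 = 12.47 J/(mol·K).
At constant V, T₂/T₁ = P₂/P₁ ⇒ ΔT = T₁(P₂/P₁ − 1) = 583·(161/196 − 1) = -104.1 K.
ΔU = (1.05)(12.47)(-104.1) = -1363 J.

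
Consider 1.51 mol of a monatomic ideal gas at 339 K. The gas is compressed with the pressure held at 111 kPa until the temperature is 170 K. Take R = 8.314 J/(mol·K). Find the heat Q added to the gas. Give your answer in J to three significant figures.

Q ≈ -5300 J

Isobaric: W = nRΔT = (1.51)(8.314)(-169) = -2122 J.
ΔU = nCᵥΔT with Cᵥ = 3R/2: ΔU = (1.51)(12.47)(-169) = -3182 J.
Q = ΔU + W = -3182 − 2122 = -5304 J.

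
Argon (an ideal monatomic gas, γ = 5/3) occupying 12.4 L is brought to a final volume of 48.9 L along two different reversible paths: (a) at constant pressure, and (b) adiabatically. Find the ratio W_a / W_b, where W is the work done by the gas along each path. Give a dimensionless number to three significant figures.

W_a / W_b ≈ 3.27

Path (a) isobaric: W = P₁(V₂ − V₁) → W_a/(P₁V₁) = 2.944.
Path (b) adiabatic: W = P₁V₁(1 − (V₁/V₂)^(γ−1))/(γ−1) → W_b/(P₁V₁) = 0.8991.
W_a / W_b = 2.944 / 0.8991 = 3.274.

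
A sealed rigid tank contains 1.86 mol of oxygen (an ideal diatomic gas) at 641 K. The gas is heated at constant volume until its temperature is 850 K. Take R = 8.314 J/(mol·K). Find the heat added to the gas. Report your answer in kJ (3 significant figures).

Q ≈ 8.08 kJ

Constant volume ⇒ W = 0, so Q = ΔU = nCᵥΔT with Cᵥ = 5R/2 = 20.79 J/(mol·K).
ΔU = (1.86)(20.79)(850 − 641) = 8080 J.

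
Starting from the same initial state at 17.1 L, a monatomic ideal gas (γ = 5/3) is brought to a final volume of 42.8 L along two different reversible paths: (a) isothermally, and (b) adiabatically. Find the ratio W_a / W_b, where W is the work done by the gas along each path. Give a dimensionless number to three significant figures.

W_a / W_b ≈ 1.34

Path (a) isothermal: W = P₁V₁ ln(V₂/V₁) → W_a/(P₁V₁) = 0.9175.
Path (b) adiabatic: W = P₁V₁(1 − (V₁/V₂)^(γ−1))/(γ−1) → W_b/(P₁V₁) = 0.6863.
W_a / W_b = 0.9175 / 0.6863 = 1.337.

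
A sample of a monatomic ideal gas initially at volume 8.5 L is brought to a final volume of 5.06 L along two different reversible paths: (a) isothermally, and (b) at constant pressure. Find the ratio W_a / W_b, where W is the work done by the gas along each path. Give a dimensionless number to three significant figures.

Path (a) isothermal: W = P₁V₁ ln(V₂/V₁) → W_a/(P₁V₁) = -0.5187.
Path (b) isobaric: W = P₁(V₂ − V₁) → W_b/(P₁V₁) = -0.4047.
W_a / W_b = -0.5187 / -0.4047 = 1.282.

W_a / W_b ≈ 1.28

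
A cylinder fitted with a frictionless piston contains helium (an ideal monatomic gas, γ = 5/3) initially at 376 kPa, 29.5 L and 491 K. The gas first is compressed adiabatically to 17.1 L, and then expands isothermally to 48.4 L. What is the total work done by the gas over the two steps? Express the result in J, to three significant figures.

W_total ≈ 9310 J

Step 1 (adiabatic): W = (P₁V₁ − P₂V₂)/(γ−1) = (11092 − 15955)/0.667 = -7294 J.
After step 1: P = 933 kPa, V = 17.1 L, T = 706.3 K.
Step 2 (isothermal): W = P₁V₁ ln(V₂/V₁) = (15955) ln(48.4/17.1) = 16600 J.
W_total = -7294 + 16600 = 9305 J.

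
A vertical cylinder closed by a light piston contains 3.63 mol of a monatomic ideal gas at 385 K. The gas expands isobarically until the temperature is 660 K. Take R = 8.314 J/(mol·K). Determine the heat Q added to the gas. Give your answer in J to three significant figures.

Isobaric: W = nRΔT = (3.63)(8.314)(275) = 8299 J.
ΔU = nCᵥΔT with Cᵥ = 3R/2: ΔU = (3.63)(12.47)(275) = 12449 J.
Q = ΔU + W = 12449 + 8299 = 20749 J.

Q ≈ 20700 J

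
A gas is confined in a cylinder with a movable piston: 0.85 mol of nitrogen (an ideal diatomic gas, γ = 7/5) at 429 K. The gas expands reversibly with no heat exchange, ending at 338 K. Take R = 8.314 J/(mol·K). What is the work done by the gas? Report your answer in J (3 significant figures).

Adiabatic ⇒ Q = 0, so W_by = −ΔU = nCᵥ(T₁ − T₂).
Cᵥ = 5R/2 = 20.79 J/(mol·K).
W = (0.85)(20.79)(429 − 338) = 1608 J.

W ≈ 1610 J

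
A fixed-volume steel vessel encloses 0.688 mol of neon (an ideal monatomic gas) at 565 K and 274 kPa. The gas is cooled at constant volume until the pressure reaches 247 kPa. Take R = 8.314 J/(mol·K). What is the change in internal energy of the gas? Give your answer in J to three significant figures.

Constant volume ⇒ W = 0, so Q = ΔU = nCᵥΔT with Cᵥ = 3R/2 = 12.47 J/(mol·K).
At constant V, T₂/T₁ = P₂/P₁ ⇒ ΔT = T₁(P₂/P₁ − 1) = 565·(247/274 − 1) = -55.68 K.
ΔU = (0.688)(12.47)(-55.68) = -477.7 J.

ΔU ≈ -478 J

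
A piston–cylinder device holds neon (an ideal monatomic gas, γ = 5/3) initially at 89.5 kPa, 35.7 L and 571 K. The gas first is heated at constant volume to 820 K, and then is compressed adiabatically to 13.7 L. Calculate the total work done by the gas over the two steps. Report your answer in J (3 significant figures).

W_total ≈ -6150 J

Step 1 (isochoric): W = 0 (constant volume).
After step 1: P = 128.5 kPa (V unchanged).
Step 2 (adiabatic): W = (P₁V₁ − P₂V₂)/(γ−1) = (4588 − 8689)/0.667 = -6151 J.
W_total = 0 − 6151 = -6151 J.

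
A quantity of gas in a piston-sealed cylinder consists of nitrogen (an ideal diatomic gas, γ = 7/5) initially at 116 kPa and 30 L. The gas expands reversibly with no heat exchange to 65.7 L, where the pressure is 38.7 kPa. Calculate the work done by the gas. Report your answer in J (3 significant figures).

W ≈ 2340 J

Adiabatic: W = (P₁V₁ − P₂V₂)/(γ − 1) with γ = 7/5.
P₁V₁ = 3480 J, P₂V₂ = 2543 J.
W = (3480 − 2543) / 0.4 = 2344 J.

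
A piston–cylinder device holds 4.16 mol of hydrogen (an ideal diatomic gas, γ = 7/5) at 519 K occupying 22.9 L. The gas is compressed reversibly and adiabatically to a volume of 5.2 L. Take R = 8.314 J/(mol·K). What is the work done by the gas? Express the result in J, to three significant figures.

W ≈ -36300 J

Adiabatic: TV^(γ−1) = const with γ = 7/5.
T₂ = T₁ (V₁/V₂)^(γ−1) = 519 × (22.9/5.2)^0.4 = 519 × 1.809 = 939.1 K.
W_by = nCᵥ(T₁ − T₂) = (4.16)(20.79)(519 − 939.1) = -36322 J.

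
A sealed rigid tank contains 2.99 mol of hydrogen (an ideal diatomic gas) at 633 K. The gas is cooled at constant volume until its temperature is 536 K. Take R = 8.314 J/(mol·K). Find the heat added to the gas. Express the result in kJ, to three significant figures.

Q ≈ -6.03 kJ

Constant volume ⇒ W = 0, so Q = ΔU = nCᵥΔT with Cᵥ = 5R/2 = 20.79 J/(mol·K).
ΔU = (2.99)(20.79)(536 − 633) = -6028 J.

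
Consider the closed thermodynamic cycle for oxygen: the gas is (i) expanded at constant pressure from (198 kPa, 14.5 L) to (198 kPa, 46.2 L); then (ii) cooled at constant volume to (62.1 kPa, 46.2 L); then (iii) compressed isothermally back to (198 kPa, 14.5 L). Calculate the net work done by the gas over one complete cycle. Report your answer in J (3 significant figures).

Leg (i): W = PΔV = (198)(46.2 − 14.5) = 6277 J.
Leg (ii): W = 0.
Leg (iii): W = PᵢVᵢ ln(V_f/Vᵢ) = (2869) ln(14.5/46.2) = -3325 J.
W_net = 6277 − 3325 = 2952 J.

W_net ≈ 2950 J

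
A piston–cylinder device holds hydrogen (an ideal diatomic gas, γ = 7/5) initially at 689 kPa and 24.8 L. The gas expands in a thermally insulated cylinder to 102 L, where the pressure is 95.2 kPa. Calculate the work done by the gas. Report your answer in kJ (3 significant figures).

W ≈ 18.4 kJ

Adiabatic: W = (P₁V₁ − P₂V₂)/(γ − 1) with γ = 7/5.
P₁V₁ = 17087 J, P₂V₂ = 9710 J.
W = (17087 − 9710) / 0.4 = 18442 J.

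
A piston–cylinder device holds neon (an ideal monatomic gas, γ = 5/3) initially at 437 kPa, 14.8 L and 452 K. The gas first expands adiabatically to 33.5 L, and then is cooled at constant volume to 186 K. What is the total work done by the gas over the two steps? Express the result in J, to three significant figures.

Step 1 (adiabatic): W = (P₁V₁ − P₂V₂)/(γ−1) = (6468 − 3752)/0.667 = 4074 J.
Step 2 (isochoric): W = 0 (constant volume).
W_total = 4074 + 0 = 4074 J.

W_total ≈ 4070 J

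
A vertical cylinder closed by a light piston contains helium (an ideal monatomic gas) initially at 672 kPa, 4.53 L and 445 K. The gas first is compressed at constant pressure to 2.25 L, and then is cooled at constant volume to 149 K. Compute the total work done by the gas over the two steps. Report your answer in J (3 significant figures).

Step 1 (isobaric): W = PΔV = (672 kPa)(2.25 − 4.53 L) = -1532 J.
Step 2 (isochoric): W = 0 (constant volume).
W_total = -1532 + 0 = -1532 J.

W_total ≈ -1530 J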